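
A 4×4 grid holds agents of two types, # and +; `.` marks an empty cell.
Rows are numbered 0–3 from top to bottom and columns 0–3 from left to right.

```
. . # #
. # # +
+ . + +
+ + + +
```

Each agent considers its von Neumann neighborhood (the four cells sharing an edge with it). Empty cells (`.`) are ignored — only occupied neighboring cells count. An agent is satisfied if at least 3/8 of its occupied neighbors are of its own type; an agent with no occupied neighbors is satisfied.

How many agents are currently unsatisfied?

1

Row 0: (0,2)# 2/2 ✓ · (0,3)# 1/2 ✓
Row 1: (1,1)# 1/1 ✓ · (1,2)# 2/4 ✓ · (1,3)+ 1/3 ✗
Row 2: (2,0)+ 1/1 ✓ · (2,2)+ 2/3 ✓ · (2,3)+ 3/3 ✓
Row 3: (3,0)+ 2/2 ✓ · (3,1)+ 2/2 ✓ · (3,2)+ 3/3 ✓ · (3,3)+ 2/2 ✓
Unsatisfied: (1,3) — 1 in total.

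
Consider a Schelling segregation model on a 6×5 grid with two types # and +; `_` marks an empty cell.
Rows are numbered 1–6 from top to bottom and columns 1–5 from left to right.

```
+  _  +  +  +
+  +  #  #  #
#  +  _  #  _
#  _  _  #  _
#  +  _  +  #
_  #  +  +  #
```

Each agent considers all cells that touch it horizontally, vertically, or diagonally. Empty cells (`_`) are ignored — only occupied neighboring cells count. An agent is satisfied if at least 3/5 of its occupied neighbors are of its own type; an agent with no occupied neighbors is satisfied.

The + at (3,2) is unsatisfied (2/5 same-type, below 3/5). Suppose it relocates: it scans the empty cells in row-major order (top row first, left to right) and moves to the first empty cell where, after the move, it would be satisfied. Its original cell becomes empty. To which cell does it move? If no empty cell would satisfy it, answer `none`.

(1,2)

Vacating (3,2). Empty cells in order:
  (1,2): 4/5 same-type → satisfied — stop here.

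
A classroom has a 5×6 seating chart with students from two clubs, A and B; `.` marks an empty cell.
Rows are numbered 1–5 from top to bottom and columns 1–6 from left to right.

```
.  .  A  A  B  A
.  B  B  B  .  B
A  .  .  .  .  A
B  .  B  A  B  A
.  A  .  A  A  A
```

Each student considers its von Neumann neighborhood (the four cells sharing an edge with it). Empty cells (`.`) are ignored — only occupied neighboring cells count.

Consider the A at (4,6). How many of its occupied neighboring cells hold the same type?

Occupied neighbors of (4,6): (3,6)=A, (5,6)=A, (4,5)=B.
Same type (A): 2 of 3.

2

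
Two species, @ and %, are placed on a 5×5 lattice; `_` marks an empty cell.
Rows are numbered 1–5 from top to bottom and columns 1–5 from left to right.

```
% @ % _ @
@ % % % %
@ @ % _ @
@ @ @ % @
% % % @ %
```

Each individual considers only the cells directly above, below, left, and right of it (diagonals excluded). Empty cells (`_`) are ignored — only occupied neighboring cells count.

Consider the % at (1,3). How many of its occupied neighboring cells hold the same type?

Occupied neighbors of (1,3): (2,3)=%, (1,2)=@.
Same type (%): 1 of 2.

1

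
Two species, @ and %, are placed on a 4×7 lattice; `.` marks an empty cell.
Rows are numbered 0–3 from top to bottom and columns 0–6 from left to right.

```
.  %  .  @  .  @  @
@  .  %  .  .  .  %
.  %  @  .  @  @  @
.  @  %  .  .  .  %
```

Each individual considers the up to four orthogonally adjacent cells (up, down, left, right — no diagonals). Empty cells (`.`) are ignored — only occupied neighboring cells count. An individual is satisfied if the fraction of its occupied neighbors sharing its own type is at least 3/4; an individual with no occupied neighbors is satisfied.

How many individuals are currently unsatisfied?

9

(0,1)% 0/0 ok
(0,3)@ 0/0 ok
(0,5)@ 1/1 ok
(0,6)@ 1/2 unhappy
(1,0)@ 0/0 ok
(1,2)% 0/1 unhappy
(1,6)% 0/2 unhappy
(2,1)% 0/2 unhappy
(2,2)@ 0/3 unhappy
(2,4)@ 1/1 ok
(2,5)@ 2/2 ok
(2,6)@ 1/3 unhappy
(3,1)@ 0/2 unhappy
(3,2)% 0/2 unhappy
(3,6)% 0/1 unhappy
Unsatisfied: (0,6), (1,2), (1,6), (2,1), (2,2), (2,6), (3,1), (3,2), (3,6) — 9 in total.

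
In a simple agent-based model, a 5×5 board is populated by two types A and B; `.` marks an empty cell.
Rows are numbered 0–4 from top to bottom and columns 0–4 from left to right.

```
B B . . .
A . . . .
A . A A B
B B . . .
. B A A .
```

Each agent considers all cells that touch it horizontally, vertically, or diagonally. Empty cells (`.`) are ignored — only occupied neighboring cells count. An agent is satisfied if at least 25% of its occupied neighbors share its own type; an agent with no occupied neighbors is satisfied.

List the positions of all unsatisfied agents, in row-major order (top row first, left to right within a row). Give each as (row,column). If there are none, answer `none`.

(0,0)B 1/2 ✓
(0,1)B 1/2 ✓
(1,0)A 1/3 ✓
(2,0)A 1/3 ✓
(2,2)A 1/2 ✓
(2,3)A 1/2 ✓
(2,4)B 0/1 ✗
(3,0)B 2/3 ✓
(3,1)B 2/5 ✓
(4,1)B 2/3 ✓
(4,2)A 1/3 ✓
(4,3)A 1/1 ✓

(2,4)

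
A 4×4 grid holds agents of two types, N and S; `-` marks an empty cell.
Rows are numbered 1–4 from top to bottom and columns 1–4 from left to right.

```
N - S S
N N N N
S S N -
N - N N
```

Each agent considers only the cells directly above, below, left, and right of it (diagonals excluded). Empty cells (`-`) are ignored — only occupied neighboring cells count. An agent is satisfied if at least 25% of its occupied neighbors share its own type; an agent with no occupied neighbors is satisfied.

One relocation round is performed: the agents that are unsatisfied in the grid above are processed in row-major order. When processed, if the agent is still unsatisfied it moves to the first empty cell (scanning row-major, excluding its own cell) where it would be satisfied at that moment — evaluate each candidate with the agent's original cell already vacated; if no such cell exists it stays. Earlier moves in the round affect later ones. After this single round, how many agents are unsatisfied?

0

Initially unsatisfied (in order): (4,1).
  (4,1) → (1,2).
Resulting grid:
N N S S
N N N N
S S N -
- - N N
All satisfied now.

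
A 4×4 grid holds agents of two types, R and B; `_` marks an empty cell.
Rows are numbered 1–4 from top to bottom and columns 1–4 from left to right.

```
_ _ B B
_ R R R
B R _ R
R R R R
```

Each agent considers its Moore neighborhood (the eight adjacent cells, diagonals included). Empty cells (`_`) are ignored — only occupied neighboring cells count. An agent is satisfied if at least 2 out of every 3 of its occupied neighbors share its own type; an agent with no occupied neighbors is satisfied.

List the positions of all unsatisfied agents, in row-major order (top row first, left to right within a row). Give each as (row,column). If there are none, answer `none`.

Row 1: (1,3)B 1/4 ✗ · (1,4)B 1/3 ✗
Row 2: (2,2)R 2/4 ✗ · (2,3)R 4/6 ✓ · (2,4)R 2/4 ✗
Row 3: (3,1)B 0/4 ✗ · (3,2)R 5/6 ✓ · (3,4)R 4/4 ✓
Row 4: (4,1)R 2/3 ✓ · (4,2)R 3/4 ✓ · (4,3)R 4/4 ✓ · (4,4)R 2/2 ✓

(1,3), (1,4), (2,2), (2,4), (3,1)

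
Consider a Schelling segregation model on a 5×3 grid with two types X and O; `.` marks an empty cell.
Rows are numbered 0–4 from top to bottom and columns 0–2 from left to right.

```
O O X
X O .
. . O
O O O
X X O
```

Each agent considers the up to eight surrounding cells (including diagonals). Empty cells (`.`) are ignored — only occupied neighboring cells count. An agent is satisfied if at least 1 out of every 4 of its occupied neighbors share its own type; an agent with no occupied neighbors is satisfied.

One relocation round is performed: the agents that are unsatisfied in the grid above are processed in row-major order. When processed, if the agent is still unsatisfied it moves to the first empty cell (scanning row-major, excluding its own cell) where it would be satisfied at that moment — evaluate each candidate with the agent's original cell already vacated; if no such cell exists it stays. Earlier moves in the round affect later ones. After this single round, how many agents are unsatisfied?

1

Initially unsatisfied (in order): (0,2), (1,0), (4,1).
  (0,2) → (2,0).
  (1,0): now satisfied by earlier moves; stays.
  (4,1) → (2,1).
Resulting grid:
O O .
X O .
X X O
O O O
X . O
Unsatisfied now: (4,0).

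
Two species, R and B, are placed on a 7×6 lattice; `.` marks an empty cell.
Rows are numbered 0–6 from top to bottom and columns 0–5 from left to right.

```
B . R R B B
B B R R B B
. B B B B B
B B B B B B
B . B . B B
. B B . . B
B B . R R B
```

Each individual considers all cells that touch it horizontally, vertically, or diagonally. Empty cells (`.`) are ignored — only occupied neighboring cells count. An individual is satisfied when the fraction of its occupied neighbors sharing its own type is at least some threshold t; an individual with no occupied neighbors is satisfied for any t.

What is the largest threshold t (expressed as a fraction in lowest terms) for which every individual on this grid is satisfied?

Row 0: (0,0)B 2/2 · (0,2)R 3/4 · (0,3)R 3/5 · (0,4)B 3/5 · (0,5)B 3/3
Row 1: (1,0)B 3/3 · (1,1)B 4/6 · (1,2)R 3/7 · (1,3)R 3/8 · (1,4)B 6/8 · (1,5)B 5/5
Row 2: (2,1)B 6/7 · (2,2)B 6/8 · (2,3)B 6/8 · (2,4)B 7/8 · (2,5)B 5/5
Row 3: (3,0)B 3/3 · (3,1)B 6/6 · (3,2)B 6/6 · (3,3)B 7/7 · (3,4)B 7/7 · (3,5)B 5/5
Row 4: (4,0)B 3/3 · (4,2)B 5/5 · (4,4)B 5/5 · (4,5)B 4/4
Row 5: (5,1)B 5/5 · (5,2)B 3/4 · (5,5)B 3/4
Row 6: (6,0)B 2/2 · (6,1)B 3/3 · (6,3)R 1/2 · (6,4)R 1/3 · (6,5)B 1/2
The smallest same-type fraction is 1/3 at (6,4), which reduces to 1/3. Any threshold above that leaves this individual unsatisfied.

1/3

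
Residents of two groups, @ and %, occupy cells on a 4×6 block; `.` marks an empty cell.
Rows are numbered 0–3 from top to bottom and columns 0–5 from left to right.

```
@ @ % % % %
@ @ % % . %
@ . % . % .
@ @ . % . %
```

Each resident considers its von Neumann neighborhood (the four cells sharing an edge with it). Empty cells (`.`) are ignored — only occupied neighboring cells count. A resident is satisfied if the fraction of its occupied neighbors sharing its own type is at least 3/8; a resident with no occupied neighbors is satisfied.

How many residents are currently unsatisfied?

(0,0)@ 2/2 ok
(0,1)@ 2/3 ok
(0,2)% 2/3 ok
(0,3)% 3/3 ok
(0,4)% 2/2 ok
(0,5)% 2/2 ok
(1,0)@ 3/3 ok
(1,1)@ 2/3 ok
(1,2)% 3/4 ok
(1,3)% 2/2 ok
(1,5)% 1/1 ok
(2,0)@ 2/2 ok
(2,2)% 1/1 ok
(2,4)% 0/0 ok
(3,0)@ 2/2 ok
(3,1)@ 1/1 ok
(3,3)% 0/0 ok
(3,5)% 0/0 ok
Every one meets the threshold.

0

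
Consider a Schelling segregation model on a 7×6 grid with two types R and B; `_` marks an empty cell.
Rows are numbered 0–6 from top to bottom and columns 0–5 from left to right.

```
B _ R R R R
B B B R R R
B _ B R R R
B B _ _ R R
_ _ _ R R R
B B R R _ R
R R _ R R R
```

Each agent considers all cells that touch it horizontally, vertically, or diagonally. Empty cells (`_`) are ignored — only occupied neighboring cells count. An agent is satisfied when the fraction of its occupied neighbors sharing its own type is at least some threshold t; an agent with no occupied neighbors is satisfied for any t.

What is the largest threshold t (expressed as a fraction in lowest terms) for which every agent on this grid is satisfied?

1/4

Row 0: (0,0)B 2/2 · (0,2)R 2/4 · (0,3)R 4/5 · (0,4)R 5/5 · (0,5)R 3/3
Row 1: (1,0)B 3/3 · (1,1)B 5/6 · (1,2)B 2/6 · (1,3)R 6/8 · (1,4)R 8/8 · (1,5)R 5/5
Row 2: (2,0)B 4/4 · (2,2)B 3/5 · (2,3)R 4/6 · (2,4)R 7/7 · (2,5)R 5/5
Row 3: (3,0)B 2/2 · (3,1)B 3/3 · (3,4)R 7/7 · (3,5)R 5/5
Row 4: (4,3)R 4/4 · (4,4)R 6/6 · (4,5)R 4/4
Row 5: (5,0)B 1/3 · (5,1)B 1/4 · (5,2)R 4/5 · (5,3)R 5/5 · (5,5)R 4/4
Row 6: (6,0)R 1/3 · (6,1)R 2/4 · (6,3)R 3/3 · (6,4)R 4/4 · (6,5)R 2/2
The smallest same-type fraction is 1/4 at (5,1), which reduces to 1/4. Any threshold above that leaves this agent unsatisfied.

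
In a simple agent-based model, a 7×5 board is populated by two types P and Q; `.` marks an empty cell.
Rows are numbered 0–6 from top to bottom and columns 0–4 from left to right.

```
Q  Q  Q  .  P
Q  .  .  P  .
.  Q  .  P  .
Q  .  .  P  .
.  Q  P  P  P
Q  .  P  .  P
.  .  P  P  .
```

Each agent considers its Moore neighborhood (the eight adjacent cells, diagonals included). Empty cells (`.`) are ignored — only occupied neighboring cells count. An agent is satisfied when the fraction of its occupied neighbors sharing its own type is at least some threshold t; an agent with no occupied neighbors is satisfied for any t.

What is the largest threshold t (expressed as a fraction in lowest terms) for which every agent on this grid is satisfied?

1/2

(0,0)Q 2/2
(0,1)Q 3/3
(0,2)Q 1/2
(0,4)P 1/1
(1,0)Q 3/3
(1,3)P 2/3
(2,1)Q 2/2
(2,3)P 2/2
(3,0)Q 2/2
(3,3)P 4/4
(4,1)Q 2/4
(4,2)P 3/4
(4,3)P 5/5
(4,4)P 3/3
(5,0)Q 1/1
(5,2)P 4/5
(5,4)P 3/3
(6,2)P 2/2
(6,3)P 3/3
The smallest same-type fraction is 1/2 at (0,2), which reduces to 1/2. Any threshold above that leaves this agent unsatisfied.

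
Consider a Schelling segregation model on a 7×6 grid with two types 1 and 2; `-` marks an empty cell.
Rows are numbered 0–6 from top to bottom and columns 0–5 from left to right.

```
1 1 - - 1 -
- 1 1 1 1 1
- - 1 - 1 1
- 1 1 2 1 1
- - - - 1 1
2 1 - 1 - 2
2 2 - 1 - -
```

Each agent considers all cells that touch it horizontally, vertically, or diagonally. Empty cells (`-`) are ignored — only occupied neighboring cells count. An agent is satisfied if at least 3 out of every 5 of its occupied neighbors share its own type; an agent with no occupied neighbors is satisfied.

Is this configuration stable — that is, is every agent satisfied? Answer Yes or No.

(0,0)1 2/2 satisfied
(0,1)1 3/3 satisfied
(0,4)1 3/3 satisfied
(1,1)1 4/4 satisfied
(1,2)1 4/4 satisfied
(1,3)1 5/5 satisfied
(1,4)1 5/5 satisfied
(1,5)1 4/4 satisfied
(2,2)1 5/6 satisfied
(2,4)1 6/7 satisfied
(2,5)1 5/5 satisfied
(3,1)1 2/2 satisfied
(3,2)1 2/3 satisfied
(3,3)2 0/5 not
(3,4)1 5/6 satisfied
(3,5)1 5/5 satisfied
(4,4)1 4/6 satisfied
(4,5)1 3/4 satisfied
(5,0)2 2/3 satisfied
(5,1)1 0/3 not
(5,3)1 2/2 satisfied
(5,5)2 0/2 not
(6,0)2 2/3 satisfied
(6,1)2 2/3 satisfied
(6,3)1 1/1 satisfied
For instance (3,3) has only 0/5 same-type neighbors, below 3/5.

No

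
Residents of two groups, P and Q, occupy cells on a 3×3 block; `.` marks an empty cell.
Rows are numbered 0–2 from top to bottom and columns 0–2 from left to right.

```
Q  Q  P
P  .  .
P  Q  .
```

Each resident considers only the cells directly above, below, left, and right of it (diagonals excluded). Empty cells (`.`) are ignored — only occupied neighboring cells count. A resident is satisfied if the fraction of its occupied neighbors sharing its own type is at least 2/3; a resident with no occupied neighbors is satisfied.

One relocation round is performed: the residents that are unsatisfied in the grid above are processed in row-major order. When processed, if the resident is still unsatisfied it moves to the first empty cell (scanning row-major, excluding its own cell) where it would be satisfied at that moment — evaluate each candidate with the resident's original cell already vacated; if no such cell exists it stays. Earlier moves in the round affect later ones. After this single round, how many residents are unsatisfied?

Initially unsatisfied (in order): (0,0), (0,1), (0,2), (1,0), (2,0), (2,1).
  (0,0) → (1,1).
  (0,1) → (2,2).
  (0,2): now satisfied by earlier moves; stays.
  (1,0) → (0,0).
  (2,0) → (0,1).
  (2,1): now satisfied by earlier moves; stays.
Resulting grid:
P P P
. Q .
. Q Q
Unsatisfied now: (1,1).

1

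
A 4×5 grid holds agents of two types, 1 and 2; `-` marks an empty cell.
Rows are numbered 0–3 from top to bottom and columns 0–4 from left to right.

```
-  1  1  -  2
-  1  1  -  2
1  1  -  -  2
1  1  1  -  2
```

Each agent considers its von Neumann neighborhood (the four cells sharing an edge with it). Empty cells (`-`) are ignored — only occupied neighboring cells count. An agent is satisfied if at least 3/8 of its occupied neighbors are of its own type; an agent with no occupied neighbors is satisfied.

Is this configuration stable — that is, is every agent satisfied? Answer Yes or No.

Row 0: (0,1)1 2/2 satisfied · (0,2)1 2/2 satisfied · (0,4)2 1/1 satisfied
Row 1: (1,1)1 3/3 satisfied · (1,2)1 2/2 satisfied · (1,4)2 2/2 satisfied
Row 2: (2,0)1 2/2 satisfied · (2,1)1 3/3 satisfied · (2,4)2 2/2 satisfied
Row 3: (3,0)1 2/2 satisfied · (3,1)1 3/3 satisfied · (3,2)1 1/1 satisfied · (3,4)2 1/1 satisfied
All meet the threshold, so the configuration is stable.

Yes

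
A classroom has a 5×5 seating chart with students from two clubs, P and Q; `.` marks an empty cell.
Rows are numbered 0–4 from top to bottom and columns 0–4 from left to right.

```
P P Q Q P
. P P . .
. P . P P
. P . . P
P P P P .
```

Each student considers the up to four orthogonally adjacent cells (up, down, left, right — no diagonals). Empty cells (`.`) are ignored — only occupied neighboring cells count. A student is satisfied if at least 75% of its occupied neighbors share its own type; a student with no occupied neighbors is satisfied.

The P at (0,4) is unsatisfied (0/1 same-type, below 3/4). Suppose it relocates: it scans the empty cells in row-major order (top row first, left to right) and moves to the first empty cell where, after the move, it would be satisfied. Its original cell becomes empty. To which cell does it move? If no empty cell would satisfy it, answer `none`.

(1,0)

Vacating (0,4). Empty cells in order:
  (1,0): 2/2 same-type → satisfied — stop here.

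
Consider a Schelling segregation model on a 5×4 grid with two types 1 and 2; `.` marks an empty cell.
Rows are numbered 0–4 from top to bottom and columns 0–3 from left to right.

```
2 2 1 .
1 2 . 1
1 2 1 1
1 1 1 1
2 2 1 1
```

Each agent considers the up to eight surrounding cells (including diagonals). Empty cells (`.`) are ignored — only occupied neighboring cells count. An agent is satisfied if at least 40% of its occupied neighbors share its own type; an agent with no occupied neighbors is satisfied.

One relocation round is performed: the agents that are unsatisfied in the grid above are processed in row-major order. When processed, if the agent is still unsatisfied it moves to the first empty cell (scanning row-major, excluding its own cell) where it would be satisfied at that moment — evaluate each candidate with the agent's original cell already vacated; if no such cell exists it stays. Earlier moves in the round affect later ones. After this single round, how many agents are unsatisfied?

Initially unsatisfied (in order): (0,2), (1,0), (2,1), (4,0), (4,1).
  (0,2) → (0,3).
  (1,0) → (0,2).
  (2,1) → (1,0).
  (4,0): no empty cell satisfies it; stays.
  (4,1): no empty cell satisfies it; stays.
Resulting grid:
2 2 1 1
2 2 . 1
1 . 1 1
1 1 1 1
2 2 1 1
Unsatisfied now: (4,0), (4,1).

2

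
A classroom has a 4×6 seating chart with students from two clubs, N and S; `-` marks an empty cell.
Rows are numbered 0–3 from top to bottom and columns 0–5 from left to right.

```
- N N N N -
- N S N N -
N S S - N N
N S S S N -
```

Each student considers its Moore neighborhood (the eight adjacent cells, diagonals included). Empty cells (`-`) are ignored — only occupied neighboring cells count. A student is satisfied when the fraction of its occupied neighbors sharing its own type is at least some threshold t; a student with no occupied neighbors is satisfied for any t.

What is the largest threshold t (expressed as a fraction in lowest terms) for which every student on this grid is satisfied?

Row 0: (0,1)N 2/3 · (0,2)N 4/5 · (0,3)N 4/5 · (0,4)N 3/3
Row 1: (1,1)N 3/6 · (1,2)S 2/7 · (1,3)N 5/7 · (1,4)N 5/5
Row 2: (2,0)N 2/4 · (2,1)S 4/7 · (2,2)S 5/7 · (2,4)N 4/5 · (2,5)N 3/3
Row 3: (3,0)N 1/3 · (3,1)S 3/5 · (3,2)S 4/4 · (3,3)S 2/4 · (3,4)N 2/3
The smallest same-type fraction is 2/7 at (1,2), which reduces to 2/7. Any threshold above that leaves this student unsatisfied.

2/7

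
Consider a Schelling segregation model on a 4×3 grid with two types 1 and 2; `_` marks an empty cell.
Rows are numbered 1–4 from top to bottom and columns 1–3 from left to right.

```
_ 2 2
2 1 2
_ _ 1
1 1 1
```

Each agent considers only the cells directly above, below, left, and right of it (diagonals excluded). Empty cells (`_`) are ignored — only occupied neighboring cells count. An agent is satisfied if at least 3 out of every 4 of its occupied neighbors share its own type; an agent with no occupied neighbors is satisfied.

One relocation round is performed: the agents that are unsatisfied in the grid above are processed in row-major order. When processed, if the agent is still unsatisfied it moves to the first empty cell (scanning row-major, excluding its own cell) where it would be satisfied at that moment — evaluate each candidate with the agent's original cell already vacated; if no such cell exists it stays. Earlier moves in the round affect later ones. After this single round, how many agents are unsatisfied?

Initially unsatisfied (in order): (1,2), (2,1), (2,2), (2,3), (3,3).
  (1,2) → (1,1).
  (2,1): no empty cell satisfies it; stays.
  (2,2) → (3,2).
  (2,3) → (1,2).
  (3,3): now satisfied by earlier moves; stays.
Resulting grid:
2 2 2
2 _ _
_ 1 1
1 1 1
All satisfied now.

0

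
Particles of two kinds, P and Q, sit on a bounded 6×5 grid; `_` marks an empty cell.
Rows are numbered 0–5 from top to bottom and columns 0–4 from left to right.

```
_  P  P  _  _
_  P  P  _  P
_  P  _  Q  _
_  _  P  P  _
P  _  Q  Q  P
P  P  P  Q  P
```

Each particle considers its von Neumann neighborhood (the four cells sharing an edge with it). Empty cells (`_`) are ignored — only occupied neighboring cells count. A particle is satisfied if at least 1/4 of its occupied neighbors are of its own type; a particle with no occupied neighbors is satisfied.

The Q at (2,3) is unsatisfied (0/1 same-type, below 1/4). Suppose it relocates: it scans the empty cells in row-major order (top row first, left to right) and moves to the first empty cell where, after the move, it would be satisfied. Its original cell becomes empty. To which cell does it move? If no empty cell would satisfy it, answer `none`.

(4,1)

Vacating (2,3). Empty cells in order:
  (0,0): 0/1 same-type → still unsatisfied.
  (0,3): 0/1 same-type → still unsatisfied.
  (0,4): 0/1 same-type → still unsatisfied.
  (1,0): 0/1 same-type → still unsatisfied.
  (1,3): 0/2 same-type → still unsatisfied.
  (2,0): 0/1 same-type → still unsatisfied.
  (2,2): 0/3 same-type → still unsatisfied.
  (2,4): 0/1 same-type → still unsatisfied.
  (3,0): 0/1 same-type → still unsatisfied.
  (3,1): 0/2 same-type → still unsatisfied.
  (3,4): 0/2 same-type → still unsatisfied.
  (4,1): 1/3 same-type → satisfied — stop here.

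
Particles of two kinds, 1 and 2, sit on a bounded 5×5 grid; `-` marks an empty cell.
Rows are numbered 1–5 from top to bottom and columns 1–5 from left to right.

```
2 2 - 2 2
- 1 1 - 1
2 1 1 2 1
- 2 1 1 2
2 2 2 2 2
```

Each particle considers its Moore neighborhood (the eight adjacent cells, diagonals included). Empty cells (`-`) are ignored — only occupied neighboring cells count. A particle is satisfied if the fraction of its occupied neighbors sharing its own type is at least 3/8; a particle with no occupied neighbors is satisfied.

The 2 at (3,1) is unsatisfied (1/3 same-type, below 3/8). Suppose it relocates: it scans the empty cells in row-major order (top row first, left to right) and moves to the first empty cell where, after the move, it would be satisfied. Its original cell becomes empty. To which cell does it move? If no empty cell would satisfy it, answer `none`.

(1,3)

Vacating (3,1). Empty cells in order:
  (1,3): 2/4 same-type → satisfied — stop here.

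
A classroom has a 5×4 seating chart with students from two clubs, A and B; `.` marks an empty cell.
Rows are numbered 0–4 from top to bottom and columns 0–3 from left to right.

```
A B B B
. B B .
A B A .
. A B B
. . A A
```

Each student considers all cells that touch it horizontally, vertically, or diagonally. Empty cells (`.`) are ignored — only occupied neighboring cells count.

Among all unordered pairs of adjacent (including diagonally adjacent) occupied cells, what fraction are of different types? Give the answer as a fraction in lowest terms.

15/31

Scan each occupied cell's neighbors to the right and below (and the two forward diagonals) so each pair is counted once.
From row 0: 2 unlike of 9 pairs (running 2/9).
From row 1: 3 unlike of 6 pairs (running 5/15).
From row 2: 5 unlike of 8 pairs (running 10/23).
From row 3: 5 unlike of 7 pairs (running 15/30).
From row 4: 0 unlike of 1 pairs (running 15/31).
Total adjacent occupied pairs: 31; unlike-type pairs: 15.
15/31 is already in lowest terms.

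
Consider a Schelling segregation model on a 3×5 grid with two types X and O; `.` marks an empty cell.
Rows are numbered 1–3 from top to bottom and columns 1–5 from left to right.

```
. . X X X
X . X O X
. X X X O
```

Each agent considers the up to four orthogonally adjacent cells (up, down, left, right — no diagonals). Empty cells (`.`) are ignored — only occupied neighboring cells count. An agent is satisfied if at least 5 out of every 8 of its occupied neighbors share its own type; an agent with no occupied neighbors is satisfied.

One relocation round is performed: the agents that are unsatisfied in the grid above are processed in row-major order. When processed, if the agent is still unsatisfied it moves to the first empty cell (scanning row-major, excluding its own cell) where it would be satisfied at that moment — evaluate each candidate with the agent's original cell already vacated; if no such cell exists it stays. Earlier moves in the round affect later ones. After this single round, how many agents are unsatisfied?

Initially unsatisfied (in order): (2,4), (2,5), (3,4), (3,5).
  (2,4): no empty cell satisfies it; stays.
  (2,5) → (1,1).
  (3,4) → (1,2).
  (3,5): now satisfied by earlier moves; stays.
Resulting grid:
X X X X X
X . X O .
. X X . O
Unsatisfied now: (2,4).

1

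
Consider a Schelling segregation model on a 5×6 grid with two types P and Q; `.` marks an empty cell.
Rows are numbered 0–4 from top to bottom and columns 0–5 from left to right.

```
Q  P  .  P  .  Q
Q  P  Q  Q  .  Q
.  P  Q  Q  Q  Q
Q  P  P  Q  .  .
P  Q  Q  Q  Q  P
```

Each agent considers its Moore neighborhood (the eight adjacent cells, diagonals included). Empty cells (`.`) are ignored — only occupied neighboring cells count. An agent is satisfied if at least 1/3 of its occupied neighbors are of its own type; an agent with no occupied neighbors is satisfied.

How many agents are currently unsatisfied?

(0,0)Q 1/3 ✓
(0,1)P 1/4 ✗
(0,3)P 0/2 ✗
(0,5)Q 1/1 ✓
(1,0)Q 1/4 ✗
(1,1)P 2/6 ✓
(1,2)Q 3/7 ✓
(1,3)Q 4/5 ✓
(1,5)Q 3/3 ✓
(2,1)P 3/7 ✓
(2,2)Q 4/8 ✓
(2,3)Q 5/6 ✓
(2,4)Q 5/5 ✓
(2,5)Q 2/2 ✓
(3,0)Q 1/4 ✗
(3,1)P 3/7 ✓
(3,2)P 2/8 ✗
(3,3)Q 6/7 ✓
(4,0)P 1/3 ✓
(4,1)Q 2/5 ✓
(4,2)Q 3/5 ✓
(4,3)Q 3/4 ✓
(4,4)Q 2/3 ✓
(4,5)P 0/1 ✗
Unsatisfied: (0,1), (0,3), (1,0), (3,0), (3,2), (4,5) — 6 in total.

6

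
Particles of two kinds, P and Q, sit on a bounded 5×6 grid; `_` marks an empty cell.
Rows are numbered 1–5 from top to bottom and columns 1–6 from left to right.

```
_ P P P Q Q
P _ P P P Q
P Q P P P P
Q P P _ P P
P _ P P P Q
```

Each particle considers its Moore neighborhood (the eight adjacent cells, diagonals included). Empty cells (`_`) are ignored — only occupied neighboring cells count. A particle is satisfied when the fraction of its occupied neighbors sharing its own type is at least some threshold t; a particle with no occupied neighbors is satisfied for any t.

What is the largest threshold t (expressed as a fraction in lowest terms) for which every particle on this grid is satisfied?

(1,2)P 3/3
(1,3)P 4/4
(1,4)P 4/5
(1,5)Q 2/5
(1,6)Q 2/3
(2,1)P 2/3
(2,3)P 6/7
(2,4)P 7/8
(2,5)P 5/8
(2,6)Q 2/5
(3,1)P 2/4
(3,2)Q 1/7
(3,3)P 5/6
(3,4)P 7/7
(3,5)P 6/7
(3,6)P 4/5
(4,1)Q 1/4
(4,2)P 5/7
(4,3)P 5/6
(4,5)P 6/7
(4,6)P 4/5
(5,1)P 1/2
(5,3)P 3/3
(5,4)P 4/4
(5,5)P 3/4
(5,6)Q 0/3
The smallest same-type fraction is 0/3 at (5,6), which reduces to 0/1. Any threshold above that leaves this particle unsatisfied.

0/1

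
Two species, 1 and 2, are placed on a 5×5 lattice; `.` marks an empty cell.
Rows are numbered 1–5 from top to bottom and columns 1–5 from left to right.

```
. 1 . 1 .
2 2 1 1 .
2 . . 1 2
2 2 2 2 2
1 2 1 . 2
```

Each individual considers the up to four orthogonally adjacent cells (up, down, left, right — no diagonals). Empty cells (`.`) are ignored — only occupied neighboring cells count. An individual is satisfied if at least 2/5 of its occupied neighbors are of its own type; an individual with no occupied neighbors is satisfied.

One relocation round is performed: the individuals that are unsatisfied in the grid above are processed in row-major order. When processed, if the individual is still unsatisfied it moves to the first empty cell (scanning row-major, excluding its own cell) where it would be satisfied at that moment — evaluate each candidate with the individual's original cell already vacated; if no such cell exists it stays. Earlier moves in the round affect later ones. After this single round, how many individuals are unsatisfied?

Initially unsatisfied (in order): (1,2), (2,2), (3,4), (5,1), (5,2), (5,3).
  (1,2) → (1,3).
  (2,2): now satisfied by earlier moves; stays.
  (3,4) → (1,2).
  (5,1) → (1,1).
  (5,2): now satisfied by earlier moves; stays.
  (5,3) → (1,5).
Resulting grid:
1 1 1 1 1
2 2 1 1 .
2 . . . 2
2 2 2 2 2
. 2 . . 2
Unsatisfied now: (2,2).

1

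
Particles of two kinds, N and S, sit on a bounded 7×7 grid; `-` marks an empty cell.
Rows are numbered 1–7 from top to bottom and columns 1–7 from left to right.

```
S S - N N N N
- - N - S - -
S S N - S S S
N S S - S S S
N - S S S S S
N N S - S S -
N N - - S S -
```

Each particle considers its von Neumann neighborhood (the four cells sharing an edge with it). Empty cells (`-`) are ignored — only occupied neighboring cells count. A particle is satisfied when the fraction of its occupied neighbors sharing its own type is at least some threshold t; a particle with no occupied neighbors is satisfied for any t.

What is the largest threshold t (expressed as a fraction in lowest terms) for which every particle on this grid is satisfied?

1/3

(1,1)S 1/1
(1,2)S 1/1
(1,4)N 1/1
(1,5)N 2/3
(1,6)N 2/2
(1,7)N 1/1
(2,3)N 1/1
(2,5)S 1/2
(3,1)S 1/2
(3,2)S 2/3
(3,3)N 1/3
(3,5)S 3/3
(3,6)S 3/3
(3,7)S 2/2
(4,1)N 1/3
(4,2)S 2/3
(4,3)S 2/3
(4,5)S 3/3
(4,6)S 4/4
(4,7)S 3/3
(5,1)N 2/2
(5,3)S 3/3
(5,4)S 2/2
(5,5)S 4/4
(5,6)S 4/4
(5,7)S 2/2
(6,1)N 3/3
(6,2)N 2/3
(6,3)S 1/2
(6,5)S 3/3
(6,6)S 3/3
(7,1)N 2/2
(7,2)N 2/2
(7,5)S 2/2
(7,6)S 2/2
The smallest same-type fraction is 1/3 at (3,3), which reduces to 1/3. Any threshold above that leaves this particle unsatisfied.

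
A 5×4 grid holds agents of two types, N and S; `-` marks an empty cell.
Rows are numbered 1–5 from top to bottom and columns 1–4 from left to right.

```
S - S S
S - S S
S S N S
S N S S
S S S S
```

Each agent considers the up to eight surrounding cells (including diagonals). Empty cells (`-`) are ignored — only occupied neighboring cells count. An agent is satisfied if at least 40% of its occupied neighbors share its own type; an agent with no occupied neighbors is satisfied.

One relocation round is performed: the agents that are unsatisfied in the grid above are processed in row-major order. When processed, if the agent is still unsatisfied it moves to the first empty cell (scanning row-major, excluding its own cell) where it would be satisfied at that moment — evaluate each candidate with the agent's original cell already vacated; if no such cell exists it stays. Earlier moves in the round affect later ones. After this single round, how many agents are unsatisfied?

2

Initially unsatisfied (in order): (3,3), (4,2).
  (3,3): no empty cell satisfies it; stays.
  (4,2): no empty cell satisfies it; stays.
Resulting grid:
S - S S
S - S S
S S N S
S N S S
S S S S
Unsatisfied now: (3,3), (4,2).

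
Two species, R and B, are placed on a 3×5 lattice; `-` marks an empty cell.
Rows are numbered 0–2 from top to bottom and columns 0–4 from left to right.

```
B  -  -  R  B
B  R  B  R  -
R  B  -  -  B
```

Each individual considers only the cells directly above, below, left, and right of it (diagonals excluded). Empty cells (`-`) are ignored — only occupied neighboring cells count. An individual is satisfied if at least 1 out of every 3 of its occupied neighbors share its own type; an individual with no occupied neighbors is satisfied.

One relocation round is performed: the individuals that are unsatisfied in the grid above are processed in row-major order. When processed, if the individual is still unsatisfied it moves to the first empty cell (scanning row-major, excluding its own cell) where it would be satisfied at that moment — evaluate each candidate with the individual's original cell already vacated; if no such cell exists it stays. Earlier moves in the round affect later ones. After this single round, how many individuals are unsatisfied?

Initially unsatisfied (in order): (0,4), (1,1), (1,2), (2,0), (2,1).
  (0,4) → (0,1).
  (1,1) → (0,2).
  (1,2) → (1,1).
  (2,0) → (0,4).
  (2,1): now satisfied by earlier moves; stays.
Resulting grid:
B B R R R
B B - R -
- B - - B
All satisfied now.

0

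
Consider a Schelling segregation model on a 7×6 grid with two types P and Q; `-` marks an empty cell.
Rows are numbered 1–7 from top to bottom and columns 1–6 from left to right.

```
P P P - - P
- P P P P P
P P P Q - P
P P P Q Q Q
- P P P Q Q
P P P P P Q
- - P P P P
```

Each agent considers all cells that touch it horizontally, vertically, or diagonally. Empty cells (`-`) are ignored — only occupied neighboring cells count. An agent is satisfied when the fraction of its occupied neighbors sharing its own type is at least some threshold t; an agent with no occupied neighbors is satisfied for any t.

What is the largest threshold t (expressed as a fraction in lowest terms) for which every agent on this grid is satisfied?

2/7

(1,1)P 2/2
(1,2)P 4/4
(1,3)P 4/4
(1,6)P 2/2
(2,2)P 7/7
(2,3)P 6/7
(2,4)P 4/5
(2,5)P 4/5
(2,6)P 3/3
(3,1)P 4/4
(3,2)P 7/7
(3,3)P 6/8
(3,4)Q 2/7
(3,6)P 2/4
(4,1)P 4/4
(4,2)P 7/7
(4,3)P 6/8
(4,4)Q 3/7
(4,5)Q 5/7
(4,6)Q 3/4
(5,2)P 7/7
(5,3)P 7/8
(5,4)P 5/8
(5,5)Q 5/8
(5,6)Q 4/5
(6,1)P 2/2
(6,2)P 5/5
(6,3)P 7/7
(6,4)P 7/8
(6,5)P 5/8
(6,6)Q 2/5
(7,3)P 4/4
(7,4)P 5/5
(7,5)P 4/5
(7,6)P 2/3
The smallest same-type fraction is 2/7 at (3,4), which reduces to 2/7. Any threshold above that leaves this agent unsatisfied.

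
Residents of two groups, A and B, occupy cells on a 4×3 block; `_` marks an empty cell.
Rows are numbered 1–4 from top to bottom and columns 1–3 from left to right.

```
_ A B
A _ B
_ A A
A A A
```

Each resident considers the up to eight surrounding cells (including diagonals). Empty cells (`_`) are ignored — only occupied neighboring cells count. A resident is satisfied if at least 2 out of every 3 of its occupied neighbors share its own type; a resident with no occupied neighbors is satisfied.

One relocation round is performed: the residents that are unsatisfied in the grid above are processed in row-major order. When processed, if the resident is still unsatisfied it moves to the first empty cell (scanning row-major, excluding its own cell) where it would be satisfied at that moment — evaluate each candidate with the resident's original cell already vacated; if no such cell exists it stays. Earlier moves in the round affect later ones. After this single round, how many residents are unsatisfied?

1

Initially unsatisfied (in order): (1,2), (1,3), (2,3).
  (1,2) → (1,1).
  (1,3): now satisfied by earlier moves; stays.
  (2,3): no empty cell satisfies it; stays.
Resulting grid:
A _ B
A _ B
_ A A
A A A
Unsatisfied now: (2,3).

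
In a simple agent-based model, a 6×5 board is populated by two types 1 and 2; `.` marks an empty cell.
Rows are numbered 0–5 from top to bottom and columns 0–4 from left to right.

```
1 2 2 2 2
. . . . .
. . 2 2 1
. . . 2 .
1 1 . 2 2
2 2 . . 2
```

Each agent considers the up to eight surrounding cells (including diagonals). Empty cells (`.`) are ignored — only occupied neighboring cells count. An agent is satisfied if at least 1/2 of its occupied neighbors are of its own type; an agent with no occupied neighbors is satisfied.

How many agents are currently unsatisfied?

Row 0: (0,0)1 0/1 not · (0,1)2 1/2 satisfied · (0,2)2 2/2 satisfied · (0,3)2 2/2 satisfied · (0,4)2 1/1 satisfied
Row 2: (2,2)2 2/2 satisfied · (2,3)2 2/3 satisfied · (2,4)1 0/2 not
Row 3: (3,3)2 4/5 satisfied
Row 4: (4,0)1 1/3 not · (4,1)1 1/3 not · (4,3)2 3/3 satisfied · (4,4)2 3/3 satisfied
Row 5: (5,0)2 1/3 not · (5,1)2 1/3 not · (5,4)2 2/2 satisfied
Unsatisfied: (0,0), (2,4), (4,0), (4,1), (5,0), (5,1) — 6 in total.

6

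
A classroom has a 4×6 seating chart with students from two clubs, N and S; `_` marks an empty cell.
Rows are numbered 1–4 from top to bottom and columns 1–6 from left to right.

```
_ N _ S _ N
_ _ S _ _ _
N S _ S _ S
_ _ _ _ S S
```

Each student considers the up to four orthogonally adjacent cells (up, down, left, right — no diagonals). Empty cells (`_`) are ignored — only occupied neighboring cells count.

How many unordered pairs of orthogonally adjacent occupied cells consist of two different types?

1

Scan each occupied cell's neighbors to the right and below so each pair is counted once.
Row 3: N(3,1)–S(3,2)≠ S(3,6)–S(4,6)=  → 1/2 unlike.
Row 4: S(4,5)–S(4,6)=  → 0/1 unlike.
Total adjacent occupied pairs: 3; unlike-type pairs: 1.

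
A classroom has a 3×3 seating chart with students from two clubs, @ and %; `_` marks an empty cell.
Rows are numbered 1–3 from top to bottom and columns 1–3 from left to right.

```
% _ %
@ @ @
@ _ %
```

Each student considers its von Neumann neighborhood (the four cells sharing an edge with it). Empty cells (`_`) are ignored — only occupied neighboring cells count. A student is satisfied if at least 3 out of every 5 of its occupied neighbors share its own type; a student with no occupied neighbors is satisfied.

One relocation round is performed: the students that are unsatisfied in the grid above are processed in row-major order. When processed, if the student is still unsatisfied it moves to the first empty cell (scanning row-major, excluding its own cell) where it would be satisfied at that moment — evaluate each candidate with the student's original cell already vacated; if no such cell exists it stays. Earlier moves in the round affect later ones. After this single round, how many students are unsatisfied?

Initially unsatisfied (in order): (1,1), (1,3), (2,3), (3,3).
  (1,1): no empty cell satisfies it; stays.
  (1,3): no empty cell satisfies it; stays.
  (2,3) → (3,2).
  (3,3) → (1,2).
Resulting grid:
% % %
@ @ _
@ @ _
Unsatisfied now: (1,1).

1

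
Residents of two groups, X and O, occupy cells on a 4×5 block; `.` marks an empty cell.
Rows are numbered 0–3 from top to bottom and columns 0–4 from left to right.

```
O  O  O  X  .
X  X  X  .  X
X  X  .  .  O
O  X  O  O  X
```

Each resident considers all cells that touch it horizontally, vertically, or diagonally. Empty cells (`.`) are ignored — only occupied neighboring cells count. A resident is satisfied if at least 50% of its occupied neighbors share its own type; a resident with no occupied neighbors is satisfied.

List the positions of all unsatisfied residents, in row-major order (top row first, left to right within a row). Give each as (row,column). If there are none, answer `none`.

(0,0), (0,1), (0,2), (2,4), (3,0), (3,2), (3,4)

(0,0)O 1/3 not
(0,1)O 2/5 not
(0,2)O 1/4 not
(0,3)X 2/3 satisfied
(1,0)X 3/5 satisfied
(1,1)X 4/7 satisfied
(1,2)X 3/5 satisfied
(1,4)X 1/2 satisfied
(2,0)X 4/5 satisfied
(2,1)X 5/7 satisfied
(2,4)O 1/3 not
(3,0)O 0/3 not
(3,1)X 2/4 satisfied
(3,2)O 1/3 not
(3,3)O 2/3 satisfied
(3,4)X 0/2 not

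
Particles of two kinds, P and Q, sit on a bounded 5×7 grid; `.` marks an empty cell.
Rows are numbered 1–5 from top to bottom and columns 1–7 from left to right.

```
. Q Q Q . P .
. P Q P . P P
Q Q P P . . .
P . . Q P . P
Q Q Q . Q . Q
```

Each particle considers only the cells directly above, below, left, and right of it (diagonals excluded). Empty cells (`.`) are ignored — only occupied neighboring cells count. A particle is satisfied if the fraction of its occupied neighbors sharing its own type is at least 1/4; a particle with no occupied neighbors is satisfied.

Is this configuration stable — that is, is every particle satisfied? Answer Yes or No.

No

(1,2)Q 1/2 ok
(1,3)Q 3/3 ok
(1,4)Q 1/2 ok
(1,6)P 1/1 ok
(2,2)P 0/3 unhappy
(2,3)Q 1/4 ok
(2,4)P 1/3 ok
(2,6)P 2/2 ok
(2,7)P 1/1 ok
(3,1)Q 1/2 ok
(3,2)Q 1/3 ok
(3,3)P 1/3 ok
(3,4)P 2/3 ok
(4,1)P 0/2 unhappy
(4,4)Q 0/2 unhappy
(4,5)P 0/2 unhappy
(4,7)P 0/1 unhappy
(5,1)Q 1/2 ok
(5,2)Q 2/2 ok
(5,3)Q 1/1 ok
(5,5)Q 0/1 unhappy
(5,7)Q 0/1 unhappy
For instance (2,2) has only 0/3 same-type neighbors, below 1/4.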